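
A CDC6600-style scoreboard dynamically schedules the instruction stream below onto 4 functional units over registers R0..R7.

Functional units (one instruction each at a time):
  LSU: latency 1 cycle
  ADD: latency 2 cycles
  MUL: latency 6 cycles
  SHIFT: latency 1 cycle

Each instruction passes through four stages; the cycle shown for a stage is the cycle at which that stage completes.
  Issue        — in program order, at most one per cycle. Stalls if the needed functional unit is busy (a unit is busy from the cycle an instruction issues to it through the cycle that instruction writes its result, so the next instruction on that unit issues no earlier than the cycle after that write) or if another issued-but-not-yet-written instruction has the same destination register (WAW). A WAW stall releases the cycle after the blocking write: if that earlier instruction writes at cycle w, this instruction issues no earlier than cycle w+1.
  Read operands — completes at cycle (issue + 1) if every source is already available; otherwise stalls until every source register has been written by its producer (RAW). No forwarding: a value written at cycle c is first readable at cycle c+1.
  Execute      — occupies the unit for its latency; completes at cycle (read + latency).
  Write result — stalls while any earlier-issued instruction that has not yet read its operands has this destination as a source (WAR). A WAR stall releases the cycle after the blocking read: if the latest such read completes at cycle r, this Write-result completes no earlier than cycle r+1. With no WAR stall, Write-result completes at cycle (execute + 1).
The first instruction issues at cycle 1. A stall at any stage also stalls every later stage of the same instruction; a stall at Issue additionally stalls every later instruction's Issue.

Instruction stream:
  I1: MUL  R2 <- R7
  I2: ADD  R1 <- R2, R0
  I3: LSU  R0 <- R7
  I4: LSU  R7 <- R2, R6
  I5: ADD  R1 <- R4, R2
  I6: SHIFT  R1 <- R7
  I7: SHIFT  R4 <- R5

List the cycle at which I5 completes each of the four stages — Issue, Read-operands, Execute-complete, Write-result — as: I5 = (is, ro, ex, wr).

c1: issue I1 (MUL)
c2: I1 read-ops | issue I2 (ADD)
c3: issue I3 (LSU)
c4: I3 read-ops
c5: I3 finished on LSU
c8: I1 finished on MUL
c9: I1→R2
c10: I2 read-ops
c11: I3→R0
c12: I2 finished on ADD | issue I4 (LSU)
c13: I2→R1 | I4 read-ops
c14: I4 finished on LSU | issue I5 (ADD)
c15: I4→R7 | I5 read-ops
c17: I5 finished on ADD
c18: I5→R1
c19: issue I6 (SHIFT)
c20: I6 read-ops
c21: I6 finished on SHIFT
c22: I6→R1
c23: issue I7 (SHIFT)
c24: I7 read-ops
c25: I7 finished on SHIFT
c26: I7→R4

I5 = (14, 15, 17, 18)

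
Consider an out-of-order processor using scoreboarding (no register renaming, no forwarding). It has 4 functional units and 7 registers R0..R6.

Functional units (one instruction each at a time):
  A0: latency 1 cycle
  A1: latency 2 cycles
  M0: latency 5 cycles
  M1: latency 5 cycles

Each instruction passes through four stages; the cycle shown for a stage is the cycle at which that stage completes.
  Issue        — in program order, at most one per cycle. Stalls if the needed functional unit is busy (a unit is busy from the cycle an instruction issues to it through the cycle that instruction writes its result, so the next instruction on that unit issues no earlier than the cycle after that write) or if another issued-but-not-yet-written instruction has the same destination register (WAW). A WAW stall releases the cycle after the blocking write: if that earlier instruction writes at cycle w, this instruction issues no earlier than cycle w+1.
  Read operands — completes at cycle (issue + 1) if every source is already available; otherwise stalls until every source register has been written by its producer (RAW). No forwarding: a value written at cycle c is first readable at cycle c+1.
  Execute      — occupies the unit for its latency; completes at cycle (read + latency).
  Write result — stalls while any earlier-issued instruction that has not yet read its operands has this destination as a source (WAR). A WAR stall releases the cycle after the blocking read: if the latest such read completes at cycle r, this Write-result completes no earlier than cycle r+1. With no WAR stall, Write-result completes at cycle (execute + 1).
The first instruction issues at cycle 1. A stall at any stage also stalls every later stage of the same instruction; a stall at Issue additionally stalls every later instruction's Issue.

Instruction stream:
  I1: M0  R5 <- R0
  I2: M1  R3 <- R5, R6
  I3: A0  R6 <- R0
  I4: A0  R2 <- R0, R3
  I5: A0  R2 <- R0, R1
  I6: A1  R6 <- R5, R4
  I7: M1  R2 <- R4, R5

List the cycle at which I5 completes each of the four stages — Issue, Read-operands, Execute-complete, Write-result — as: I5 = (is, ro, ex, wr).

t=1  I1 dispatched to M0
t=2  I1 operands ready, I2 dispatched to M1
t=3  I3 dispatched to A0
t=4  I3 operands ready
t=5  I3 complete
t=7  I1 complete
t=8  R5←I1
t=9  I2 operands ready
t=10  R6←I3
t=11  I4 dispatched to A0
t=14  I2 complete
t=15  R3←I2
t=16  I4 operands ready
t=17  I4 complete
t=18  R2←I4
t=19  I5 dispatched to A0
t=20  I5 operands ready, I6 dispatched to A1
t=21  I5 complete, I6 operands ready
t=22  R2←I5
t=23  I6 complete, I7 dispatched to M1
t=24  R6←I6, I7 operands ready
t=29  I7 complete
t=30  R2←I7

I5 = (19, 20, 21, 22)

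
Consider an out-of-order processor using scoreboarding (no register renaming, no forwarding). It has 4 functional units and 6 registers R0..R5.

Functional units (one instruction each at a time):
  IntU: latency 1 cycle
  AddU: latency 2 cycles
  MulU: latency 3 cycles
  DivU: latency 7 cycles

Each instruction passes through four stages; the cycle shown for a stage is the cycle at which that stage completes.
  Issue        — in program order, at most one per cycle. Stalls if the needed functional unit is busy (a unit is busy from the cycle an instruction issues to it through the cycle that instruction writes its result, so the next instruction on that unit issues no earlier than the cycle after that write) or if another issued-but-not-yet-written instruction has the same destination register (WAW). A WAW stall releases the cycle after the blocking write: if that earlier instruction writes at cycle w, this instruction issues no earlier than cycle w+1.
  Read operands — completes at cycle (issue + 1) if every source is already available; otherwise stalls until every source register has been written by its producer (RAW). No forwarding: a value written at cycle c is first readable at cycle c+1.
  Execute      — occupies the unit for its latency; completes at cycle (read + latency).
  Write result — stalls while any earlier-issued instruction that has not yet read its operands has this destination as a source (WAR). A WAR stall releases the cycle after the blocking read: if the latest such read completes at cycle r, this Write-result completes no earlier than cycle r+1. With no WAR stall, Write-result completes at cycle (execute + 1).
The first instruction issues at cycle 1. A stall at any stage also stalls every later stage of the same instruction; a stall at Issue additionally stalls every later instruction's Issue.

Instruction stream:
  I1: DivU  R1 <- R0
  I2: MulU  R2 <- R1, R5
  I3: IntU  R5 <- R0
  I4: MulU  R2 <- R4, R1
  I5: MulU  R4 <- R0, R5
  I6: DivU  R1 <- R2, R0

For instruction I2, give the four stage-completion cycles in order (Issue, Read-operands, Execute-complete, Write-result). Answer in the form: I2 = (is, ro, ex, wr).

I2 = (2, 11, 14, 15)

1) issue 1, read 2, done 9, write 10
2) issue 2, read 11, done 14, write 15  <RAW R1: wait I1 write@10>
3) issue 3, read 4, done 5, write 12  <WAR R5: wait I2 read@11>
4) issue 16, read 17, done 20, write 21  <struct: MulU busy until I2 writes@15>
5) issue 22, read 23, done 26, write 27  <struct: MulU busy until I4 writes@21>
6) issue 23, read 24, done 31, write 32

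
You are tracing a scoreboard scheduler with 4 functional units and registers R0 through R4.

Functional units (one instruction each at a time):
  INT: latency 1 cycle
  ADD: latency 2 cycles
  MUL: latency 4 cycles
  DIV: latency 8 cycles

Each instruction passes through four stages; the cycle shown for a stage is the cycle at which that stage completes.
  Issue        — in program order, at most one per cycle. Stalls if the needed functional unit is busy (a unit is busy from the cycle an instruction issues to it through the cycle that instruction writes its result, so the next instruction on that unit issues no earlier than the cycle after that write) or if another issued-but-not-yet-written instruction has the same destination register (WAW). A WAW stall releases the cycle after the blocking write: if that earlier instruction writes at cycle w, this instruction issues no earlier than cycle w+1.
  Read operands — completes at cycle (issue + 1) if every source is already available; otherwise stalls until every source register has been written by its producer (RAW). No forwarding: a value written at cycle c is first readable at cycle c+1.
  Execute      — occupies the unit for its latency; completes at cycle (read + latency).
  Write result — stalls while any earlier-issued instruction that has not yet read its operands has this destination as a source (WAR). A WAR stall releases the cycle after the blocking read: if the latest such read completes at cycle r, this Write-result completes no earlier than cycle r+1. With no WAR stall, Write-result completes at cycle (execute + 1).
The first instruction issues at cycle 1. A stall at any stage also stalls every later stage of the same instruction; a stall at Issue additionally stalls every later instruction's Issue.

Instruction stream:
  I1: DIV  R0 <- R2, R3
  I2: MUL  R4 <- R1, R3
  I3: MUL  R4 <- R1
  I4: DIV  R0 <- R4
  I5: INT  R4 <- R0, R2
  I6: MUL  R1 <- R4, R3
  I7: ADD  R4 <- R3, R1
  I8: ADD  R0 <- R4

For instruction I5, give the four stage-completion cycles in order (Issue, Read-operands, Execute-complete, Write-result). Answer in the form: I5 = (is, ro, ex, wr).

I5 = (16, 26, 27, 28)

[1] I1→DIV
[2] I1 RO, I2→MUL
[3] I2 RO
[7] I2 EX
[8] I2 WR R4
[9] I3→MUL
[10] I1 EX, I3 RO
[11] I1 WR R0
[12] I4→DIV
[14] I3 EX
[15] I3 WR R4
[16] I4 RO, I5→INT
[17] I6→MUL
[24] I4 EX
[25] I4 WR R0
[26] I5 RO
[27] I5 EX
[28] I5 WR R4
[29] I6 RO, I7→ADD
[33] I6 EX
[34] I6 WR R1
[35] I7 RO
[37] I7 EX
[38] I7 WR R4
[39] I8→ADD
[40] I8 RO
[42] I8 EX
[43] I8 WR R0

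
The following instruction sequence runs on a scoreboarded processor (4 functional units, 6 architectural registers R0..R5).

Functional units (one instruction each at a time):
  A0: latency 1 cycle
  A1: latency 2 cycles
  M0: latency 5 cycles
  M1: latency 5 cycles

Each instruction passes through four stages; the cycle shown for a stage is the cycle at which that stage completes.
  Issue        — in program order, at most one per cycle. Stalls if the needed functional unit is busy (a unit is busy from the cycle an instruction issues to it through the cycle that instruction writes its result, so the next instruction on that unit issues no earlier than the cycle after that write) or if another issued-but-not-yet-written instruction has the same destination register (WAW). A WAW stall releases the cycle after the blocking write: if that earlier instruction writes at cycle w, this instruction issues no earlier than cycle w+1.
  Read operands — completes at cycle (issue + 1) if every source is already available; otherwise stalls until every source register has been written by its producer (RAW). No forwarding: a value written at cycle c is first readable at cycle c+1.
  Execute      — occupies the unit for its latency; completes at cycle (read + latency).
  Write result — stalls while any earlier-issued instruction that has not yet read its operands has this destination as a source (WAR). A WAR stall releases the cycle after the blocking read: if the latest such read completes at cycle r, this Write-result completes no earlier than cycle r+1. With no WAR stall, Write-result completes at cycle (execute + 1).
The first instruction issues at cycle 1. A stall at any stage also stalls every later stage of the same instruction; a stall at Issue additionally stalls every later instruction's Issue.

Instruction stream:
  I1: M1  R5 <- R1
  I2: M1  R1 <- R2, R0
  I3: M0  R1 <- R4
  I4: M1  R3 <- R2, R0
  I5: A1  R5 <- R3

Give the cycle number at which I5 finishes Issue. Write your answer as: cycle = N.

1) issue 1, read 2, done 7, write 8
2) issue 9, read 10, done 15, write 16  <struct: M1 busy until I1 writes@8>
3) issue 17, read 18, done 23, write 24  <WAW R1: wait I2 write@16>
4) issue 18, read 19, done 24, write 25
5) issue 19, read 26, done 28, write 29  <RAW R3: wait I4 write@25>

cycle = 19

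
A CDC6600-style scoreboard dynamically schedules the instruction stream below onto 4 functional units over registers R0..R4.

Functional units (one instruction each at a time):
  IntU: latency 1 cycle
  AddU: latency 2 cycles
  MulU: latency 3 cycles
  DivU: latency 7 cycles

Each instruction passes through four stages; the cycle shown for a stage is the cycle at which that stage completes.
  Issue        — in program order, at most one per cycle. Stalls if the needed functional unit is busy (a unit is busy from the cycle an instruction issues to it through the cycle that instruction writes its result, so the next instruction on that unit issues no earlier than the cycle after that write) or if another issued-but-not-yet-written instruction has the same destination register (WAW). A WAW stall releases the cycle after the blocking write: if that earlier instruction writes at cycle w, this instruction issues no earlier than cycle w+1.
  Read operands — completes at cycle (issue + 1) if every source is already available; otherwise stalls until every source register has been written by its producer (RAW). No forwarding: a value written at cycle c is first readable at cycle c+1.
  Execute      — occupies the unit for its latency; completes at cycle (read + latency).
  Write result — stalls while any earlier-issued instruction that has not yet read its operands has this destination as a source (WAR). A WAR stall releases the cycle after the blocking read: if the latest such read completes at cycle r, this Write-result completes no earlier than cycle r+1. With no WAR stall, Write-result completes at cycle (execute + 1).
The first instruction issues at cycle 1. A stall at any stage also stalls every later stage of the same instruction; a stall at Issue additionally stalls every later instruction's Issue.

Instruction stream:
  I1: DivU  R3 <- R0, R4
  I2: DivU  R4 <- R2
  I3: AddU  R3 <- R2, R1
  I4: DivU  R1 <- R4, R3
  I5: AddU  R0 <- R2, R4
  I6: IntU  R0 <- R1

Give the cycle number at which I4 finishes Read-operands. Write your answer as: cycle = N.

I1: IS=1 RO=2 EX=9 WR=10
I2: IS=11 RO=12 EX=19 WR=20  [struct: DivU busy until I1 writes@10]
I3: IS=12 RO=13 EX=15 WR=16
I4: IS=21 RO=22 EX=29 WR=30  [struct: DivU busy until I2 writes@20]
I5: IS=22 RO=23 EX=25 WR=26
I6: IS=27 RO=31 EX=32 WR=33  [WAW R0: wait I5 write@26; RAW R1: wait I4 write@30]

cycle = 22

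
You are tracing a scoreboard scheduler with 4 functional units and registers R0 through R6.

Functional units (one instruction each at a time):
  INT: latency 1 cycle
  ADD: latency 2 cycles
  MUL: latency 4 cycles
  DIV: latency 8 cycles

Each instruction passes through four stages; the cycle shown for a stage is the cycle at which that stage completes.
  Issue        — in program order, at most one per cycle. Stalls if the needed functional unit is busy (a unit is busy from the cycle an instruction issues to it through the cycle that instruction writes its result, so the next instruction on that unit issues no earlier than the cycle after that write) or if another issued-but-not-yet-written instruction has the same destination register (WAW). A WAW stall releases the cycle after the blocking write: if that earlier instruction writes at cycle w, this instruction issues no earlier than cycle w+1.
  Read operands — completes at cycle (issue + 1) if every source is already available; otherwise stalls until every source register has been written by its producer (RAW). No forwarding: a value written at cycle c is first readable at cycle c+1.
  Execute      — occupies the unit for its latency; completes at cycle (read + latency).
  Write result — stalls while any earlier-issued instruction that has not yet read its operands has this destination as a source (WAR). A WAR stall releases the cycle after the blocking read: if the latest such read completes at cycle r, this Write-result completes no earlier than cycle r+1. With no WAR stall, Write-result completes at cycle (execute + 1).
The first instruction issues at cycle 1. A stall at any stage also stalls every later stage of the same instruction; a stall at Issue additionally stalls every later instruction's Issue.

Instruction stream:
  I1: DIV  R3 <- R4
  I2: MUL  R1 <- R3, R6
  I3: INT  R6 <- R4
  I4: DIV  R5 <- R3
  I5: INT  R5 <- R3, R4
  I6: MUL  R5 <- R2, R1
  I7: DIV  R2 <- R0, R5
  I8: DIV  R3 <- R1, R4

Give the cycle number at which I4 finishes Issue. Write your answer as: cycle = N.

[I1] 1/2/10/11
[I2] 2/12/16/17  (RAW R3: wait I1 write@11)
[I3] 3/4/5/13  (WAR R6: wait I2 read@12)
[I4] 12/13/21/22  (struct: DIV busy until I1 writes@11)
[I5] 23/24/25/26  (WAW R5: wait I4 write@22)
[I6] 27/28/32/33  (WAW R5: wait I5 write@26)
[I7] 28/34/42/43  (RAW R5: wait I6 write@33)
[I8] 44/45/53/54  (struct: DIV busy until I7 writes@43)

cycle = 12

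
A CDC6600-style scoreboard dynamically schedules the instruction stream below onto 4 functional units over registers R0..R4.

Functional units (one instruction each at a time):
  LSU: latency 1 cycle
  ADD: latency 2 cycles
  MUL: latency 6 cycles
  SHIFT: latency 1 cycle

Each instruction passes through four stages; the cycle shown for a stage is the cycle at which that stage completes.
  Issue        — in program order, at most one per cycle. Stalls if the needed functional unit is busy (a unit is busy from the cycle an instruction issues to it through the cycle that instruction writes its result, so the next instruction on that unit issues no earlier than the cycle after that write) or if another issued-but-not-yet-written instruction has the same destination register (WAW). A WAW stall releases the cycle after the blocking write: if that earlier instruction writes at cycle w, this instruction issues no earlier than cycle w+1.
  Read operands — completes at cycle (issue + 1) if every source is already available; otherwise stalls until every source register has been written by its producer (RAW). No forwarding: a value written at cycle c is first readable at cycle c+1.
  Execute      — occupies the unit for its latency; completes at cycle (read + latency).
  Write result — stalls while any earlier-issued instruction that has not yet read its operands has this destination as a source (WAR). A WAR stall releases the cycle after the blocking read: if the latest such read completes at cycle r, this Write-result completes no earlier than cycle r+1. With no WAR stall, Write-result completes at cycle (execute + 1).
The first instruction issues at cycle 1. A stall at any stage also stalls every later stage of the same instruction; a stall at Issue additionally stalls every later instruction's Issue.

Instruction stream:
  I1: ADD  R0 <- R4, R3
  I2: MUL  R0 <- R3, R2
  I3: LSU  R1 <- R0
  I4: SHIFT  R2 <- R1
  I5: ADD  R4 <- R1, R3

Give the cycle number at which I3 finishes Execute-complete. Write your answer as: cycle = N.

  I1 | 1 | 2 | 4 | 5
  I2 | 6 | 7 | 13 | 14   WAW R0: wait I1 write@5
  I3 | 7 | 15 | 16 | 17   RAW R0: wait I2 write@14
  I4 | 8 | 18 | 19 | 20   RAW R1: wait I3 write@17
  I5 | 9 | 18 | 20 | 21   RAW R1: wait I3 write@17

cycle = 16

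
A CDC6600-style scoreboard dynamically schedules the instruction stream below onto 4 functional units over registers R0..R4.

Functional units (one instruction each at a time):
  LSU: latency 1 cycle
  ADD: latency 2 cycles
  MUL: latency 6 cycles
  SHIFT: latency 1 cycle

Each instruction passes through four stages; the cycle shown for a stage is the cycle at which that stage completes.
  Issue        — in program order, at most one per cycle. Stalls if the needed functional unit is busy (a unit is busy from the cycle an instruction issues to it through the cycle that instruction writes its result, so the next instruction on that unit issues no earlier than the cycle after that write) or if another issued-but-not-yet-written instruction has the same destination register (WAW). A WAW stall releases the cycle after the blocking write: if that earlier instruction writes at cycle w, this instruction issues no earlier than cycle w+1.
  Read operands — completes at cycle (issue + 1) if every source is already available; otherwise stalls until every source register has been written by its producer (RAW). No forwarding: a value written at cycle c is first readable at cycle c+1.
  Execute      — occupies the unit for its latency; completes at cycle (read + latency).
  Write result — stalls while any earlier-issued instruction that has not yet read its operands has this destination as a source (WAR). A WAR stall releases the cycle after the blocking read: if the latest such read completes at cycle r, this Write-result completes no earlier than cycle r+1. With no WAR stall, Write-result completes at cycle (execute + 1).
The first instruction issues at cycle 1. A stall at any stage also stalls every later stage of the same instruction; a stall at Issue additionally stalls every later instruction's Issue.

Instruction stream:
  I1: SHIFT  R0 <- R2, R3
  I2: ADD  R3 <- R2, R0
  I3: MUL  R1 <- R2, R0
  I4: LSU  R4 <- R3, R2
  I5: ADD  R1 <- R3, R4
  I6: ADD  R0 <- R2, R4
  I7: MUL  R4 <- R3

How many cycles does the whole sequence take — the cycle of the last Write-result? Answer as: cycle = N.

cycle = 27

t=1  I1→SHIFT
t=2  I1 RO · I2→ADD
t=3  I1 EX · I3→MUL
t=4  I1 WR R0 · I4→LSU
t=5  I2 RO · I3 RO
t=7  I2 EX
t=8  I2 WR R3
t=9  I4 RO
t=10  I4 EX
t=11  I3 EX · I4 WR R4
t=12  I3 WR R1
t=13  I5→ADD
t=14  I5 RO
t=16  I5 EX
t=17  I5 WR R1
t=18  I6→ADD
t=19  I6 RO · I7→MUL
t=20  I7 RO
t=21  I6 EX
t=22  I6 WR R0
t=26  I7 EX
t=27  I7 WR R4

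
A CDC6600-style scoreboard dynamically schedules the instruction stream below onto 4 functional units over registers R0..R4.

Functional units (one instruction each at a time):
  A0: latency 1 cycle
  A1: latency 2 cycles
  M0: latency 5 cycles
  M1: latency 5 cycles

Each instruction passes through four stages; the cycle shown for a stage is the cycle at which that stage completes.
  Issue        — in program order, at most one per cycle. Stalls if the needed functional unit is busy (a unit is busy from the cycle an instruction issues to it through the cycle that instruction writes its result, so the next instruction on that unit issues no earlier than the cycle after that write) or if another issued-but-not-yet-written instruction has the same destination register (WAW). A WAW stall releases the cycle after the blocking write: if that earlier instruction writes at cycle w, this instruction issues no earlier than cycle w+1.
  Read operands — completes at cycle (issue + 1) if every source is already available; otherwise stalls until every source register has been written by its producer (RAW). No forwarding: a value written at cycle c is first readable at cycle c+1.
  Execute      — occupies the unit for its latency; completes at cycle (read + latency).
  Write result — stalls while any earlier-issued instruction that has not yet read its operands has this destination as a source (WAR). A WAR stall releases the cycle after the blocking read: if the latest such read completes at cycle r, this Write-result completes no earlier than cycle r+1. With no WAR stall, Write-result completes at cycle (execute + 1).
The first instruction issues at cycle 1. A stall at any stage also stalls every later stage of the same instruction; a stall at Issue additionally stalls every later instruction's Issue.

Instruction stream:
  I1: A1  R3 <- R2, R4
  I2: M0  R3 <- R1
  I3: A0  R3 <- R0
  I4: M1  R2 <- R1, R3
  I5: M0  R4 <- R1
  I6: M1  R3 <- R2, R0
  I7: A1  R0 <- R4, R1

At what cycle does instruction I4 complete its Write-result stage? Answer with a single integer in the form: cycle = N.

cycle = 24

[1] I1 dispatched to A1
[2] I1 operands ready
[4] I1 complete
[5] R3←I1
[6] I2 dispatched to M0
[7] I2 operands ready
[12] I2 complete
[13] R3←I2
[14] I3 dispatched to A0
[15] I3 operands ready · I4 dispatched to M1
[16] I3 complete · I5 dispatched to M0
[17] R3←I3 · I5 operands ready
[18] I4 operands ready
[22] I5 complete
[23] I4 complete · R4←I5
[24] R2←I4
[25] I6 dispatched to M1
[26] I6 operands ready · I7 dispatched to A1
[27] I7 operands ready
[29] I7 complete
[30] R0←I7
[31] I6 complete
[32] R3←I6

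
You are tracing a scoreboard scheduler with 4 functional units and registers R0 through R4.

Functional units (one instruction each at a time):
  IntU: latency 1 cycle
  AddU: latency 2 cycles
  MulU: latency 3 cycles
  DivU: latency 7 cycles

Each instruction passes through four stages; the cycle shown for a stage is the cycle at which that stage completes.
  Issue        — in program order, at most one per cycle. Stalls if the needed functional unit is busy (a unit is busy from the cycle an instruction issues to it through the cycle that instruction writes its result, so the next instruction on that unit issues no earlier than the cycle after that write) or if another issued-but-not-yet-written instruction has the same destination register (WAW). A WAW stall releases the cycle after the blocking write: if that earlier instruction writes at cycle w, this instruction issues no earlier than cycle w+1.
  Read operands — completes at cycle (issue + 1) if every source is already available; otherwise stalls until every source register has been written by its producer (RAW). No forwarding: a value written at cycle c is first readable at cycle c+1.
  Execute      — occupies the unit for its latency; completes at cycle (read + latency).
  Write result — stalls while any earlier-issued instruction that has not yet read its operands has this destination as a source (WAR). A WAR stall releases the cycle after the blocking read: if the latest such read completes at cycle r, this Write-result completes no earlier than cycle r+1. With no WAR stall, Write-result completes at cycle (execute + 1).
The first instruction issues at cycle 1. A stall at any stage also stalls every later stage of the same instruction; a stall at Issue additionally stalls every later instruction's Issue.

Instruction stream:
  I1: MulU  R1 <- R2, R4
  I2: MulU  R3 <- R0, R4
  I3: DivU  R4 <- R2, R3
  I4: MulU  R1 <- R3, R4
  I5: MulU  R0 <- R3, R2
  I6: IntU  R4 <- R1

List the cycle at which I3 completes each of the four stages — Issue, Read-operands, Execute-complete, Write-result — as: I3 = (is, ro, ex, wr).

I3 = (8, 13, 20, 21)

[1] I1→MulU
[2] I1 RO
[5] I1 EX
[6] I1 WR R1
[7] I2→MulU
[8] I2 RO | I3→DivU
[11] I2 EX
[12] I2 WR R3
[13] I3 RO | I4→MulU
[20] I3 EX
[21] I3 WR R4
[22] I4 RO
[25] I4 EX
[26] I4 WR R1
[27] I5→MulU
[28] I5 RO | I6→IntU
[29] I6 RO
[30] I6 EX
[31] I5 EX | I6 WR R4
[32] I5 WR R0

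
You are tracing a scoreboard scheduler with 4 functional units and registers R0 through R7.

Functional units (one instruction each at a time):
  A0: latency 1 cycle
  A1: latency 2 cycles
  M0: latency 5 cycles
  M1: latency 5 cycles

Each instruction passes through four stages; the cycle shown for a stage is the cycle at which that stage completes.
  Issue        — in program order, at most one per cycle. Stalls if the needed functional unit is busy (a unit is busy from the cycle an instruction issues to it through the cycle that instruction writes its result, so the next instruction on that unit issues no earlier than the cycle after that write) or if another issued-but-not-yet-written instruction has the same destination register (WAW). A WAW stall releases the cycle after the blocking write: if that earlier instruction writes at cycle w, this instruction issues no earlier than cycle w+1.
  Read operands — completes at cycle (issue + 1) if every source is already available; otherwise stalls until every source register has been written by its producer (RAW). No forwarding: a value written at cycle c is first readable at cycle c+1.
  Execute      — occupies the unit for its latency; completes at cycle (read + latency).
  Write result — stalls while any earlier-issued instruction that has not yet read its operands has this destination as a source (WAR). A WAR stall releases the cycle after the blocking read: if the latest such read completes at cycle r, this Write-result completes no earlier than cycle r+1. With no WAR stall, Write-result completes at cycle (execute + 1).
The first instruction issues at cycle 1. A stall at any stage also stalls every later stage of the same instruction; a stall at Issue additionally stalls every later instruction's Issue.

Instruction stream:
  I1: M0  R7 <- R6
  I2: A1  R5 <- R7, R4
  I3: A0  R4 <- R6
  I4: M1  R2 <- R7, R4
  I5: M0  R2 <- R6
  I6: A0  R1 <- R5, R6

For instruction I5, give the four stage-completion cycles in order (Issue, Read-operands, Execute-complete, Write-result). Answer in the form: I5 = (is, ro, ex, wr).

1) issue 1, read 2, done 7, write 8
2) issue 2, read 9, done 11, write 12  <RAW R7: wait I1 write@8>
3) issue 3, read 4, done 5, write 10  <WAR R4: wait I2 read@9>
4) issue 4, read 11, done 16, write 17  <RAW R4: wait I3 write@10>
5) issue 18, read 19, done 24, write 25  <WAW R2: wait I4 write@17>
6) issue 19, read 20, done 21, write 22

I5 = (18, 19, 24, 25)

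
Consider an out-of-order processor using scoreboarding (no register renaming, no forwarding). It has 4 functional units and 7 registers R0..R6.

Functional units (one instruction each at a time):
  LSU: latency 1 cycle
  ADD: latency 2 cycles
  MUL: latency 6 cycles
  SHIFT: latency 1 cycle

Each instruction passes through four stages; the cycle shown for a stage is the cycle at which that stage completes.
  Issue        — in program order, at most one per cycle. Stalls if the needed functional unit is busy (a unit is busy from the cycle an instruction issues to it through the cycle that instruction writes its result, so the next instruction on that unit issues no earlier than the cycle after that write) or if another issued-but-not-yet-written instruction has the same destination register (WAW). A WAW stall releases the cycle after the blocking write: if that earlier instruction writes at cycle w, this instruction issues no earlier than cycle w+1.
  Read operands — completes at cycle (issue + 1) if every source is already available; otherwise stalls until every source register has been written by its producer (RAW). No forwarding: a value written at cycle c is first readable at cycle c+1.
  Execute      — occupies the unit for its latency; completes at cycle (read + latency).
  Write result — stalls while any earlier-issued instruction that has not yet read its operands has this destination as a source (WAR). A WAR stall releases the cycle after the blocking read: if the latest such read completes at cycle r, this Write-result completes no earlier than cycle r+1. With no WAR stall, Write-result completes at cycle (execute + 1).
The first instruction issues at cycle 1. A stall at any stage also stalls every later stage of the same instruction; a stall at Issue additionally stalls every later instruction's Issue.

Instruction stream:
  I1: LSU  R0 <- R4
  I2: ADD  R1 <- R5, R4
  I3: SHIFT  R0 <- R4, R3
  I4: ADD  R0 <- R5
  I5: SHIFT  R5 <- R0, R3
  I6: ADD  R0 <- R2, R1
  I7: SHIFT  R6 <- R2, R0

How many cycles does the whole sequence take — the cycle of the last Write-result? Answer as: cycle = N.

cycle = 21

[I1] 1/2/3/4
[I2] 2/3/5/6
[I3] 5/6/7/8  (WAW R0: wait I1 write@4)
[I4] 9/10/12/13  (WAW R0: wait I3 write@8)
[I5] 10/14/15/16  (RAW R0: wait I4 write@13)
[I6] 14/15/17/18  (struct: ADD busy until I4 writes@13)
[I7] 17/19/20/21  (struct: SHIFT busy until I5 writes@16; RAW R0: wait I6 write@18)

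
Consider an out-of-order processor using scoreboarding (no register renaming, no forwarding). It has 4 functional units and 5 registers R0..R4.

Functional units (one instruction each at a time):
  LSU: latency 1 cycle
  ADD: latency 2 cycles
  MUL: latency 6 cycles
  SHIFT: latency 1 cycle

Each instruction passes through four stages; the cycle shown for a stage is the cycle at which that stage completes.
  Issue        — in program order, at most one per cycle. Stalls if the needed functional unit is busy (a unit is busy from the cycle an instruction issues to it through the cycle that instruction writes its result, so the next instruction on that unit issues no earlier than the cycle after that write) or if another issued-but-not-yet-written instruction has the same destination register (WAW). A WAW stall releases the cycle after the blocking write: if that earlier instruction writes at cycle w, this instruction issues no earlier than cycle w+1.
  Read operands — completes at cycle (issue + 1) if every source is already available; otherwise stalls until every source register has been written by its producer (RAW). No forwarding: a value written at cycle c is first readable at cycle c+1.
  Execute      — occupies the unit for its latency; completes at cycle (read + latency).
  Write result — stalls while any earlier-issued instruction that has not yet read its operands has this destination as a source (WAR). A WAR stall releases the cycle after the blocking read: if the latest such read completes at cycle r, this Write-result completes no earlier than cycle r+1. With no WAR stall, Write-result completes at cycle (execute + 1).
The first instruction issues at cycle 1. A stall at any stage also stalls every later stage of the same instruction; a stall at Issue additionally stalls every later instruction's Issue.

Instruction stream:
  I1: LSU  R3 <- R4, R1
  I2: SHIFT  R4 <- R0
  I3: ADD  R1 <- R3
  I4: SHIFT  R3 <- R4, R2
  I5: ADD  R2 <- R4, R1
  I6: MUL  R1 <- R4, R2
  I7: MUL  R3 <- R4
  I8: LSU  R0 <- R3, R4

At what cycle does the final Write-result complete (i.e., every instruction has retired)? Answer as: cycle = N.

c1: I1 dispatched to LSU
c2: I1 operands ready; I2 dispatched to SHIFT
c3: I1 complete; I2 operands ready; I3 dispatched to ADD
c4: R3←I1; I2 complete
c5: R4←I2; I3 operands ready
c6: I4 dispatched to SHIFT
c7: I3 complete; I4 operands ready
c8: R1←I3; I4 complete
c9: R3←I4; I5 dispatched to ADD
c10: I5 operands ready; I6 dispatched to MUL
c12: I5 complete
c13: R2←I5
c14: I6 operands ready
c20: I6 complete
c21: R1←I6
c22: I7 dispatched to MUL
c23: I7 operands ready; I8 dispatched to LSU
c29: I7 complete
c30: R3←I7
c31: I8 operands ready
c32: I8 complete
c33: R0←I8

cycle = 33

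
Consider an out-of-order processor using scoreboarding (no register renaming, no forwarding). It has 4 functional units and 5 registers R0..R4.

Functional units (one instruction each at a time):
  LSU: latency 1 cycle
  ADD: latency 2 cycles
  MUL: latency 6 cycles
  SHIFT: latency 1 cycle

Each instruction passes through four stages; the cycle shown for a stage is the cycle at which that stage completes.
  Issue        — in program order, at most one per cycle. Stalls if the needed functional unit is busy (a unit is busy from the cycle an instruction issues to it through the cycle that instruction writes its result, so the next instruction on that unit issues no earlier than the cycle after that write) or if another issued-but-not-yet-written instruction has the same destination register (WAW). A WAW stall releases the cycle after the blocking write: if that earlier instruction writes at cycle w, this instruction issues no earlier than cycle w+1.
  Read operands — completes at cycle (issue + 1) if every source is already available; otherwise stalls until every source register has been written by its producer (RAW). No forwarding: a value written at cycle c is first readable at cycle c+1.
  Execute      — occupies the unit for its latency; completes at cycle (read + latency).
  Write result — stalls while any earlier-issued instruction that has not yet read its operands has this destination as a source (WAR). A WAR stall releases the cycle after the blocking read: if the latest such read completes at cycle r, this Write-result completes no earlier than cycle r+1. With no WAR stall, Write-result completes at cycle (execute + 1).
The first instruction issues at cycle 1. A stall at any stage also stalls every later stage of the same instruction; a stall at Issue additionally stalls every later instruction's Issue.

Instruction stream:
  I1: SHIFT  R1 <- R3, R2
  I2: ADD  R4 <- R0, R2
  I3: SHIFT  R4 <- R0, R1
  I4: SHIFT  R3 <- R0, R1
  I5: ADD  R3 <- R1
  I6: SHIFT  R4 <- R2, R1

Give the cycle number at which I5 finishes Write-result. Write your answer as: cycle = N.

[I1] 1/2/3/4
[I2] 2/3/5/6
[I3] 7/8/9/10  (WAW R4: wait I2 write@6)
[I4] 11/12/13/14  (struct: SHIFT busy until I3 writes@10)
[I5] 15/16/18/19  (WAW R3: wait I4 write@14)
[I6] 16/17/18/19

cycle = 19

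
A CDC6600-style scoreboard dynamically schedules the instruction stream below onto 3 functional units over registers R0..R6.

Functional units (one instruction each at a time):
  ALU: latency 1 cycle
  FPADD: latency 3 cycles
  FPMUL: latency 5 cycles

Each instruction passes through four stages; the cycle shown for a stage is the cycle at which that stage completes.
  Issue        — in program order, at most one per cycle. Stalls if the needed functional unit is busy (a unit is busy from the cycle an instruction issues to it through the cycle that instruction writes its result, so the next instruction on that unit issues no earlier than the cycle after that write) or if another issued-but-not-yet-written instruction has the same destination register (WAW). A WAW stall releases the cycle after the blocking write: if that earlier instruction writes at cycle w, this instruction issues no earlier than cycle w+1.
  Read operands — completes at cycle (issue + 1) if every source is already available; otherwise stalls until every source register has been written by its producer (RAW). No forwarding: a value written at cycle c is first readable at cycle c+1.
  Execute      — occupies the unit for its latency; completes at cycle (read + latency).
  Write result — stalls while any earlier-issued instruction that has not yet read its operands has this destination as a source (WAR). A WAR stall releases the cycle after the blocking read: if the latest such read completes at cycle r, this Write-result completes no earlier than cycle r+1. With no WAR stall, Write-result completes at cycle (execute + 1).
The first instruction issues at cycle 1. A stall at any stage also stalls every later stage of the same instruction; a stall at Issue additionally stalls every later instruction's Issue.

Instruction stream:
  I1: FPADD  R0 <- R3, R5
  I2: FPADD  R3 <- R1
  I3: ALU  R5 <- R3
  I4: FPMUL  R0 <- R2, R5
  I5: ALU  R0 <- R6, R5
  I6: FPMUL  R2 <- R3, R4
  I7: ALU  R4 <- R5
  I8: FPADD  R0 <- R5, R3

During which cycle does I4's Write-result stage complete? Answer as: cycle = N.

  I1 | 1 | 2 | 5 | 6
  I2 | 7 | 8 | 11 | 12   struct: FPADD busy until I1 writes@6
  I3 | 8 | 13 | 14 | 15   RAW R3: wait I2 write@12
  I4 | 9 | 16 | 21 | 22   RAW R5: wait I3 write@15
  I5 | 23 | 24 | 25 | 26   WAW R0: wait I4 write@22
  I6 | 24 | 25 | 30 | 31
  I7 | 27 | 28 | 29 | 30   struct: ALU busy until I5 writes@26
  I8 | 28 | 29 | 32 | 33

cycle = 22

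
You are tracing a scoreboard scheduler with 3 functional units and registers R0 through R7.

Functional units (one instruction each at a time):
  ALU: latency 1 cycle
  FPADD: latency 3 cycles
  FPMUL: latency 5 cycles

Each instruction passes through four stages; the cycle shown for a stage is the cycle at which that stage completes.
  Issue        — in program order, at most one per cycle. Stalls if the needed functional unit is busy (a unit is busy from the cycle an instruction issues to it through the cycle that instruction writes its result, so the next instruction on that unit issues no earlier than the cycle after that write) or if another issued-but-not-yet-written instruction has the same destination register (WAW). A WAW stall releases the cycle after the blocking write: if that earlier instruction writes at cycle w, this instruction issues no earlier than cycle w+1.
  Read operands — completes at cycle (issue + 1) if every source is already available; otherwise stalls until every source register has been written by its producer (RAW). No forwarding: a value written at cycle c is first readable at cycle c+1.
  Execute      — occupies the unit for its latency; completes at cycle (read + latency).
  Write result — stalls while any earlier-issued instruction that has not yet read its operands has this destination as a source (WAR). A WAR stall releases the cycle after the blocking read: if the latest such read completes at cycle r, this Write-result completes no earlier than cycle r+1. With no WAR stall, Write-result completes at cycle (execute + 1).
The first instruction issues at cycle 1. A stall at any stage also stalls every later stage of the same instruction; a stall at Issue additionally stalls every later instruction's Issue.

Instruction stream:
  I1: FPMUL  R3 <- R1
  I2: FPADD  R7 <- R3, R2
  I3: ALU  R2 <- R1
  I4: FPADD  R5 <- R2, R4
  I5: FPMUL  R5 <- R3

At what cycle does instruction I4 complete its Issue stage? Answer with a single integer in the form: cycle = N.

cycle = 14

  I1 | 1 | 2 | 7 | 8
  I2 | 2 | 9 | 12 | 13   RAW R3: wait I1 write@8
  I3 | 3 | 4 | 5 | 10   WAR R2: wait I2 read@9
  I4 | 14 | 15 | 18 | 19   struct: FPADD busy until I2 writes@13
  I5 | 20 | 21 | 26 | 27   WAW R5: wait I4 write@19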